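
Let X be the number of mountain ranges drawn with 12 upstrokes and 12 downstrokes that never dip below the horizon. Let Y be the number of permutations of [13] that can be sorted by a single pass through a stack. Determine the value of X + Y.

950912

Paths of 12 up- and 12 down-steps that never dip below the axis are Dyck paths; their count is C_12. So X = C_12 = 208012.
By Knuth's characterisation, the stack-sortable permutations of length 13 are the 231-avoiders, numbering C_13. So Y = C_13 = 742900.
X + Y = 208012 + 742900 = 950912.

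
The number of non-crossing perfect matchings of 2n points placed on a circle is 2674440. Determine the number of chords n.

14

Non-crossing pairings of 2n points on a circle are counted by C_n; 2674440 = C_14.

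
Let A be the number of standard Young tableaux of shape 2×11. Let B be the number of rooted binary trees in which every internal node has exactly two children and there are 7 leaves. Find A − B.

58654

By the hook-length formula (or a Dyck-path bijection), SYT of shape 2×11 number C_11. So A = C_11 = 58786.
A full binary tree with L leaves has L−1 internal nodes and is counted by C_{L−1}; L = 7 gives C_6. So B = C_6 = 132.
A − B = 58786 − 132 = 58654.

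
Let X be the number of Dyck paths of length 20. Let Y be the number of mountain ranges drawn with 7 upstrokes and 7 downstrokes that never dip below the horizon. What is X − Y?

Dyck paths of semilength n (length 2n) are counted by C_n; here n = 10. So X = C_10 = 16796.
A Dyck path with 7 up-steps and 7 down-steps has semilength 7, so there are C_7 of them. So Y = C_7 = 429.
X − Y = 16796 − 429 = 16367.

16367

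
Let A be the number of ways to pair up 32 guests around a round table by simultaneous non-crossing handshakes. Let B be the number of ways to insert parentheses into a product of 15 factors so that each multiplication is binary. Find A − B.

Non-crossing handshake pairings of 2n people are counted by C_n; 32 people gives n = 16. So A = C_16 = 35357670.
Ways to associate a product of 15 factors correspond to binary trees on 15 leaves, so the count is C_14. So B = C_14 = 2674440.
A − B = 35357670 − 2674440 = 32683230.

32683230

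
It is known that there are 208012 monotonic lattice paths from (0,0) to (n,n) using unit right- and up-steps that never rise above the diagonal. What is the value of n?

12

Such diagonal-avoiding paths in an n×n grid are counted by C_n, and C_12 = 208012.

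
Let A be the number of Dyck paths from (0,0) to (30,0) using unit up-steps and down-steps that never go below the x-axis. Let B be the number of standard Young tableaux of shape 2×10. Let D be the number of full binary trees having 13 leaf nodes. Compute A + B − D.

9503629

A Dyck path with 15 up-steps and 15 down-steps has semilength 15, so there are C_15 of them. So A = C_15 = 9694845.
By the hook-length formula (or a Dyck-path bijection), SYT of shape 2×10 number C_10. So B = C_10 = 16796.
A full binary tree with L leaves has L−1 internal nodes and is counted by C_{L−1}; L = 13 gives C_12. So D = C_12 = 208012.
A + B − D = 9694845 + 16796 − 208012 = 9503629.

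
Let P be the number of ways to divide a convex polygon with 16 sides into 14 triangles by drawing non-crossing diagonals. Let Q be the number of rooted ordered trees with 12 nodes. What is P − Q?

2615654

The number of triangulations of a 16-gon is the Catalan number C_14 (index = sides − 2). So P = C_14 = 2674440.
Rooted ordered (plane) trees on m nodes have m−1 edges and are counted by C_{m−1}; m = 12 gives C_11. So Q = C_11 = 58786.
P − Q = 2674440 − 58786 = 2615654.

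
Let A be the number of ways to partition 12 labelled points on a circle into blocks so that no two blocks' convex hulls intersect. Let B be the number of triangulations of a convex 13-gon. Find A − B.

The non-crossing partitions of [12] form a lattice of size C_12. So A = C_12 = 208012.
Triangulations of a convex m-gon are counted by C_{m−2}; with m = 13 this is C_11. So B = C_11 = 58786.
A − B = 208012 − 58786 = 149226.

149226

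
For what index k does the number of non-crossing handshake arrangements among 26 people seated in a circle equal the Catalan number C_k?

With 26 = 2·13 people, non-crossing handshake pairings are non-crossing perfect matchings on a circle, counted by C_13.

13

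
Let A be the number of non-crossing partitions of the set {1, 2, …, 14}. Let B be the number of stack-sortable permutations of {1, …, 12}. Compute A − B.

2466428

Non-crossing partitions of an n-element set are counted by C_n; here n = 14. So A = C_14 = 2674440.
Stack-sortable permutations are exactly the 231-avoiding ones, counted by C_n; here n = 12. So B = C_12 = 208012.
A − B = 2674440 − 208012 = 2466428.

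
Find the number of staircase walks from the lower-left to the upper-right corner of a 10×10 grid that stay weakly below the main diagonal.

16796

Monotone paths in an n×n grid that stay weakly below the diagonal are counted by C_n; here n = 10.
C_10 = C(20,10)/11 = 184756/11 = 16796.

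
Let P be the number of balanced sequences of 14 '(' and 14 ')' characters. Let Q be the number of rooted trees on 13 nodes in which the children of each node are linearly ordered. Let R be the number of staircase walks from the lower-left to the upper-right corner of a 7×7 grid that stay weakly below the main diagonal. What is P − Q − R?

Balanced strings of n pairs of brackets are counted by C_n; here n = 14. So P = C_14 = 2674440.
Rooted ordered (plane) trees on m nodes have m−1 edges and are counted by C_{m−1}; m = 13 gives C_12. So Q = C_12 = 208012.
Monotone paths in an n×n grid that stay weakly below the diagonal are counted by C_n; here n = 7. So R = C_7 = 429.
P − Q − R = 2674440 − 208012 − 429 = 2465999.

2465999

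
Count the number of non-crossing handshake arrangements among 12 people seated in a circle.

132

Non-crossing handshake pairings of 2n people are counted by C_n; 12 people gives n = 6.
C_6 = C(12,6)/7 = 924/7 = 132.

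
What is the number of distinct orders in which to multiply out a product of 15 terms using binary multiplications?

2674440

Parenthesizations of m factors correspond to full binary trees with m leaves, counted by C_{m−1}; m = 15 gives C_14.
C_14 = 2674440.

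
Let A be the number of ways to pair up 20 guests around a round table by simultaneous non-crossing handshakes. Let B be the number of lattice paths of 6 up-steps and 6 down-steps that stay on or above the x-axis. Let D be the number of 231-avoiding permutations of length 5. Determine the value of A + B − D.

With 20 = 2·10 people, non-crossing handshake pairings are non-crossing perfect matchings on a circle, counted by C_10. So A = C_10 = 16796.
Paths of 6 up- and 6 down-steps that never dip below the axis are Dyck paths; their count is C_6. So B = C_6 = 132.
Permutations of [n] avoiding any single length-3 pattern are counted by C_n; here n = 5. So D = C_5 = 42.
A + B − D = 16796 + 132 − 42 = 16886.

16886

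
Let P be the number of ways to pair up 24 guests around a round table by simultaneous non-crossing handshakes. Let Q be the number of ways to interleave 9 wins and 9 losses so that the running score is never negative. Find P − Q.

203150

With 24 = 2·12 people, non-crossing handshake pairings are non-crossing perfect matchings on a circle, counted by C_12. So P = C_12 = 208012.
Ballot sequences with n votes each where one side never trails are Dyck words, counted by C_n; here n = 9. So Q = C_9 = 4862.
P − Q = 208012 − 4862 = 203150.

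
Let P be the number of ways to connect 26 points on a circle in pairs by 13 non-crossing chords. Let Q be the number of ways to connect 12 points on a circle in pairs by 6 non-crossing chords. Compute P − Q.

742768

Non-crossing perfect matchings of 2n points on a circle are counted by C_n; with 26 points, n = 13. So P = C_13 = 742900.
Non-crossing perfect matchings of 2n points on a circle are counted by C_n; with 12 points, n = 6. So Q = C_6 = 132.
P − Q = 742900 − 132 = 742768.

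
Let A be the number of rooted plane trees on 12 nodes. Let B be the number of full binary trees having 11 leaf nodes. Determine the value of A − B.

41990

A rooted plane tree on 12 nodes has 11 edges, and such trees are counted by C_11. So A = C_11 = 58786.
A full binary tree with L leaves has L−1 internal nodes and is counted by C_{L−1}; L = 11 gives C_10. So B = C_10 = 16796.
A − B = 58786 − 16796 = 41990.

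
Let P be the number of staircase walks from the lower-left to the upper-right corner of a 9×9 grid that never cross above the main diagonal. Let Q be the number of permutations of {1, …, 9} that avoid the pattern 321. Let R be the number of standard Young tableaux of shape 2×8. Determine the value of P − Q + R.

1430

Sub-diagonal monotone paths from (0,0) to (9,9) biject with Dyck paths of semilength 9, giving C_9. So P = C_9 = 4862.
For any fixed pattern of length 3, the pattern-avoiding permutations of [9] number C_9. So Q = C_9 = 4862.
Standard Young tableaux of shape 2×n are counted by C_n; here n = 8. So R = C_8 = 1430.
P − Q + R = 4862 − 4862 + 1430 = 1430.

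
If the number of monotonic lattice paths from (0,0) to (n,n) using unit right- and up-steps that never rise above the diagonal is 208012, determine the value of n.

Such diagonal-avoiding paths in an n×n grid are counted by C_n, and C_12 = 208012.

12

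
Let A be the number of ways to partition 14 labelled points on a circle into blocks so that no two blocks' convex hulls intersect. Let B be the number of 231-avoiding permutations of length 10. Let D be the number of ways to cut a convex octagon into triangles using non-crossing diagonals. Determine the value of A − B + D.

2657776

Non-crossing partitions of an n-element set are counted by C_n; here n = 14. So A = C_14 = 2674440.
For any fixed pattern of length 3, the pattern-avoiding permutations of [10] number C_10. So B = C_10 = 16796.
A convex 8-gon is triangulated into 6 triangles, and the number of such triangulations is the Catalan number C_{8−2} = C_6. So D = C_6 = 132.
A − B + D = 2674440 − 16796 + 132 = 2657776.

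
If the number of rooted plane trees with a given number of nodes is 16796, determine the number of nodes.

Rooted ordered trees on m nodes are counted by C_{m−1}. Since C_10 = 16796, the index is 10.
So the index is 10, and the number of nodes is 10 + 1 = 11.

11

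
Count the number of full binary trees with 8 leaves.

Full binary trees with 8 leaves have 8−1 = 7 internal nodes, so there are C_7 of them.
C_7 = 429.

429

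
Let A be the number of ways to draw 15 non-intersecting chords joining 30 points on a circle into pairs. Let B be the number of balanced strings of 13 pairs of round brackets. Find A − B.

Non-crossing perfect matchings of 2n points on a circle are counted by C_n; with 30 points, n = 15. So A = C_15 = 9694845.
A balanced arrangement of 13 bracket pairs is a Dyck word of semilength 13, so the count is C_13. So B = C_13 = 742900.
A − B = 9694845 − 742900 = 8951945.

8951945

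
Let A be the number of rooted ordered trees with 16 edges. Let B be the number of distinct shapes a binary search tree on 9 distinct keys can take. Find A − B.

A rooted plane tree with 16 edges has 17 nodes, and the count is C_16. So A = C_16 = 35357670.
There are C_n binary search tree shapes on n keys; with n = 9 that is C_9. So B = C_9 = 4862.
A − B = 35357670 − 4862 = 35352808.

35352808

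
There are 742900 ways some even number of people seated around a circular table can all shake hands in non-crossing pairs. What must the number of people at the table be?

26

Non-crossing handshake pairings of 2n people are counted by C_n. The Catalan number equal to 742900 is C_13.
So n = 13, and there are 2n = 26 people.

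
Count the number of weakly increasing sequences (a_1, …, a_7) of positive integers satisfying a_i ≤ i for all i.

429

Weakly increasing sequences with a_i ≤ i biject with Dyck paths of semilength 7, so there are C_7.
C_7 = C_6 · 2(2·6+1)/(6+2) = 132 · 26/8 = 429.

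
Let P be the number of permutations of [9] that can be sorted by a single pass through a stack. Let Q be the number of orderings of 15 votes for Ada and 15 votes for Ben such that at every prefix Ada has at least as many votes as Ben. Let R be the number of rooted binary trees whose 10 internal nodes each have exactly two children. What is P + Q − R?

Stack-sortable permutations are exactly the 231-avoiding ones, counted by C_n; here n = 9. So P = C_9 = 4862.
Reading a vote for the leader as '(' and for the other as ')' turns such a sequence into a balanced string of 15 pairs, so the count is C_15. So Q = C_15 = 9694845.
Full binary trees with n internal nodes are counted by C_n; here n = 10. So R = C_10 = 16796.
P + Q − R = 4862 + 9694845 − 16796 = 9682911.

9682911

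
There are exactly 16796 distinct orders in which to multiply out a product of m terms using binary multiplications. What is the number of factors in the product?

Parenthesizations of m factors are counted by C_{m−1}, and C_10 = 16796.
So the index is 10, and the number of factors is 10 + 1 = 11.

11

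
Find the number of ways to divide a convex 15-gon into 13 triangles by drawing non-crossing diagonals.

742900

Triangulations of a convex m-gon are counted by C_{m−2}; with m = 15 this is C_13.
C_13 = C(26,13)/14 = 10400600/14 = 742900.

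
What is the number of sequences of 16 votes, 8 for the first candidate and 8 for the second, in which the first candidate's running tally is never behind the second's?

Reading a vote for the leader as '(' and for the other as ')' turns such a sequence into a balanced string of 8 pairs, so the count is C_8.
C_8 = C(16,8)/9 = 12870/9 = 1430.

1430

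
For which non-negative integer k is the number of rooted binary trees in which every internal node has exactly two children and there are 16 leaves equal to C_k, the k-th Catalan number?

Full binary trees with 16 leaves have 16−1 = 15 internal nodes, so there are C_15 of them.

15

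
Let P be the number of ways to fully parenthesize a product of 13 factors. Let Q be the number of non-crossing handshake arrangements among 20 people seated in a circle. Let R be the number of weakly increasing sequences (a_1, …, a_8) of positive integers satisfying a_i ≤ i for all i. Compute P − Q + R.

Ways to associate a product of 13 factors correspond to binary trees on 13 leaves, so the count is C_12. So P = C_12 = 208012.
With 20 = 2·10 people, non-crossing handshake pairings are non-crossing perfect matchings on a circle, counted by C_10. So Q = C_10 = 16796.
Weakly increasing sequences with a_i ≤ i biject with Dyck paths of semilength 8, so there are C_8. So R = C_8 = 1430.
P − Q + R = 208012 − 16796 + 1430 = 192646.

192646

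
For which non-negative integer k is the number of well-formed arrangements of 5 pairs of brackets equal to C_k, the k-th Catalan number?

5

Balanced strings of n pairs of brackets are counted by C_n; here n = 5.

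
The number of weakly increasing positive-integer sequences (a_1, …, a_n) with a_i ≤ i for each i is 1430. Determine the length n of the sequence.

8

Such sub-staircase sequences of length n are counted by C_n; 1430 = C_8.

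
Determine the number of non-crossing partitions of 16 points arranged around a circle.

Non-crossing partitions of an n-element set are counted by C_n; here n = 16.
C_16 = 35357670.

35357670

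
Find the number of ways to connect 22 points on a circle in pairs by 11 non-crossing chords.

58786

Pairing 22 circle points by 11 non-crossing chords gives C_11 matchings.
C_11 = C_10 · 2(2·10+1)/(10+2) = 16796 · 42/12 = 58786.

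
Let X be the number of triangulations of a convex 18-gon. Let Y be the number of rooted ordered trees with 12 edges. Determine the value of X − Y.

Triangulations of a convex m-gon are counted by C_{m−2}; with m = 18 this is C_16. So X = C_16 = 35357670.
Rooted ordered trees with n edges are counted by C_n; here n = 12. So Y = C_12 = 208012.
X − Y = 35357670 − 208012 = 35149658.

35149658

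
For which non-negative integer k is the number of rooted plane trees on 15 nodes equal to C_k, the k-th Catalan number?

14

Rooted ordered (plane) trees on m nodes have m−1 edges and are counted by C_{m−1}; m = 15 gives C_14.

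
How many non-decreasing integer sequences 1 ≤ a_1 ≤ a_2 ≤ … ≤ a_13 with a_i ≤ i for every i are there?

742900

Such sub-staircase sequences of length n are counted by C_n; here n = 13.
C_13 = C(26,13)/14 = 10400600/14 = 742900.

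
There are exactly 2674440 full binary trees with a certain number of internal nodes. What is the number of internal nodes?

14

Full binary trees with n internal nodes are counted by C_n. Since C_14 = 2674440, the index is 14.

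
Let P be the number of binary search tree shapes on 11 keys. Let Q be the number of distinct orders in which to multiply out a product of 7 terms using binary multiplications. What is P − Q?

58654

Binary trees (left/right distinguished) on n nodes are counted by C_n; here n = 11. So P = C_11 = 58786.
Parenthesizations of m factors correspond to full binary trees with m leaves, counted by C_{m−1}; m = 7 gives C_6. So Q = C_6 = 132.
P − Q = 58786 − 132 = 58654.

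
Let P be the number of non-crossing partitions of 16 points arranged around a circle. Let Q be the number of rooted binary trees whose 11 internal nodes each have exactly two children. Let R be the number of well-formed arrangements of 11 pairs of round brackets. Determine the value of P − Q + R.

35357670

The non-crossing partitions of [16] form a lattice of size C_16. So P = C_16 = 35357670.
The number of full binary trees on 11 internal nodes is the Catalan number C_11. So Q = C_11 = 58786.
A balanced arrangement of 11 bracket pairs is a Dyck word of semilength 11, so the count is C_11. So R = C_11 = 58786.
P − Q + R = 35357670 − 58786 + 58786 = 35357670.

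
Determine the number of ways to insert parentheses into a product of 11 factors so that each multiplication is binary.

Parenthesizations of m factors correspond to full binary trees with m leaves, counted by C_{m−1}; m = 11 gives C_10.
C_10 = C(20,10)/11 = 184756/11 = 16796.

16796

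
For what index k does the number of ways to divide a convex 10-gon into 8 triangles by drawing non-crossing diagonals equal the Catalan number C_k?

8

The number of triangulations of a 10-gon is the Catalan number C_8 (index = sides − 2).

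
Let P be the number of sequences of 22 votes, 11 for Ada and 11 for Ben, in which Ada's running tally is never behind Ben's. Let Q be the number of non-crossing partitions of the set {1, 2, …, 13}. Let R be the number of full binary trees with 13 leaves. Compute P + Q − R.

593674

Ballot sequences with n votes each where one side never trails are Dyck words, counted by C_n; here n = 11. So P = C_11 = 58786.
The non-crossing partitions of [13] form a lattice of size C_13. So Q = C_13 = 742900.
A full binary tree with L leaves has L−1 internal nodes and is counted by C_{L−1}; L = 13 gives C_12. So R = C_12 = 208012.
P + Q − R = 58786 + 742900 − 208012 = 593674.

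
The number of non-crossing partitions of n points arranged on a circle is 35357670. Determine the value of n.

16

Non-crossing partitions of [n] are counted by C_n; 35357670 = C_16.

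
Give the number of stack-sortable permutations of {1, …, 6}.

Stack-sortable permutations are exactly the 231-avoiding ones, counted by C_n; here n = 6.
C_6 = C(12,6)/7 = 924/7 = 132.

132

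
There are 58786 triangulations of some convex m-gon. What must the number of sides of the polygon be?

13

Triangulations of a convex m-gon are counted by C_{m−2}, and C_11 = 58786.
So m − 2 = 11, giving m = 13 sides.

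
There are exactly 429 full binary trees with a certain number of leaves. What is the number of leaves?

Full binary trees with L leaves are counted by C_{L−1}; 429 = C_7.
So the index is 7, and the number of leaves is 7 + 1 = 8.

8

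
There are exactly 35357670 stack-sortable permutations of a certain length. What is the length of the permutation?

16

Stack-sortable permutations of [n] are counted by C_n. The Catalan number equal to 35357670 is C_16.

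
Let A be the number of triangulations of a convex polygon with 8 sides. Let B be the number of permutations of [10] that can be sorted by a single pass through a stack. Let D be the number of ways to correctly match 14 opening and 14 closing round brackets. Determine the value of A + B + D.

2691368

The number of triangulations of an 8-gon is the Catalan number C_6 (index = sides − 2). So A = C_6 = 132.
Stack-sortable permutations are exactly the 231-avoiding ones, counted by C_n; here n = 10. So B = C_10 = 16796.
With 14 pairs the number of balanced bracket strings is the Catalan number C_14. So D = C_14 = 2674440.
A + B + D = 132 + 16796 + 2674440 = 2691368.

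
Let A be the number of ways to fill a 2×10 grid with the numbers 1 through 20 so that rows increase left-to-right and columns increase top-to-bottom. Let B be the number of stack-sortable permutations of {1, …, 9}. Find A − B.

11934

Standard Young tableaux of shape 2×n are counted by C_n; here n = 10. So A = C_10 = 16796.
Stack-sortable permutations are exactly the 231-avoiding ones, counted by C_n; here n = 9. So B = C_9 = 4862.
A − B = 16796 − 4862 = 11934.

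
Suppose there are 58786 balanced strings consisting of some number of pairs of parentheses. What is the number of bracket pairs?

11

Balanced strings of n bracket-pairs are counted by C_n; 58786 = C_11.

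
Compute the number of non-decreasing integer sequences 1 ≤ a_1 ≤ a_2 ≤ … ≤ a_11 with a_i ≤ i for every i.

Weakly increasing sequences with a_i ≤ i biject with Dyck paths of semilength 11, so there are C_11.
C_11 = C(22,11)/12 = 705432/12 = 58786.

58786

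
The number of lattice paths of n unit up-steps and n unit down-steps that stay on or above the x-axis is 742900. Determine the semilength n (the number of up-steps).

13

Dyck paths of semilength n are counted by C_n; 742900 = C_13.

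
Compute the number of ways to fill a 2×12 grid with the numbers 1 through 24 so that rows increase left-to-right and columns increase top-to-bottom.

Standard Young tableaux of shape 2×n are counted by C_n; here n = 12.
C_12 = 208012.

208012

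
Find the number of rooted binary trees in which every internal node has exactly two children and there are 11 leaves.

A full binary tree with L leaves has L−1 internal nodes and is counted by C_{L−1}; L = 11 gives C_10.
C_10 = C(20,10)/11 = 184756/11 = 16796.

16796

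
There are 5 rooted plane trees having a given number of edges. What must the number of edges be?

Rooted ordered trees with n edges are counted by C_n. The Catalan number equal to 5 is C_3.

3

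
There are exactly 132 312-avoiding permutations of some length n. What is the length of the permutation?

6

Permutations of [n] avoiding a fixed length-3 pattern are counted by C_n. Since C_6 = 132, the index is 6.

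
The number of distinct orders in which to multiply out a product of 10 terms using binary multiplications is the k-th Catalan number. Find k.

9

Parenthesizations of m factors correspond to full binary trees with m leaves, counted by C_{m−1}; m = 10 gives C_9.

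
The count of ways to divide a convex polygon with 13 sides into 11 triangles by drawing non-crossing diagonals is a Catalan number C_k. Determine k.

11

A convex 13-gon is triangulated into 11 triangles, and the number of such triangulations is the Catalan number C_{13−2} = C_11.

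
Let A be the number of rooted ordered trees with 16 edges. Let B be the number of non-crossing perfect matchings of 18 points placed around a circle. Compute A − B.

A rooted plane tree with 16 edges has 17 nodes, and the count is C_16. So A = C_16 = 35357670.
Non-crossing perfect matchings of 2n points on a circle are counted by C_n; with 18 points, n = 9. So B = C_9 = 4862.
A − B = 35357670 − 4862 = 35352808.

35352808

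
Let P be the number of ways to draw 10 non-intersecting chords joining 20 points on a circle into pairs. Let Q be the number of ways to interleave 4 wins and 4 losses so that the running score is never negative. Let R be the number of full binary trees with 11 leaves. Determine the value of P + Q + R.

Non-crossing perfect matchings of 2n points on a circle are counted by C_n; with 20 points, n = 10. So P = C_10 = 16796.
Reading a vote for the leader as '(' and for the other as ')' turns such a sequence into a balanced string of 4 pairs, so the count is C_4. So Q = C_4 = 14.
A full binary tree with L leaves has L−1 internal nodes and is counted by C_{L−1}; L = 11 gives C_10. So R = C_10 = 16796.
P + Q + R = 16796 + 14 + 16796 = 33606.

33606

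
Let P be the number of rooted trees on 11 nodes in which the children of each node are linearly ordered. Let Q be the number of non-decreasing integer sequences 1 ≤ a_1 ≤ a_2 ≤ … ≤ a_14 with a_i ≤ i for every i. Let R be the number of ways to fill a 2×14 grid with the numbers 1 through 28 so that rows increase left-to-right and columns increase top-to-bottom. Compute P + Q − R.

A rooted plane tree on 11 nodes has 10 edges, and such trees are counted by C_10. So P = C_10 = 16796.
Weakly increasing sequences with a_i ≤ i biject with Dyck paths of semilength 14, so there are C_14. So Q = C_14 = 2674440.
Standard Young tableaux of shape 2×n are counted by C_n; here n = 14. So R = C_14 = 2674440.
P + Q − R = 16796 + 2674440 − 2674440 = 16796.

16796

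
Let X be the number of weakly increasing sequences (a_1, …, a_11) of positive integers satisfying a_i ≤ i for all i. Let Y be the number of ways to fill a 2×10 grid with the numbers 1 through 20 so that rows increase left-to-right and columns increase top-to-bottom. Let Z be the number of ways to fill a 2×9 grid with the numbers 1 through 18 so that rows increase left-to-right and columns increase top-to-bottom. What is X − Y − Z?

Weakly increasing sequences with a_i ≤ i biject with Dyck paths of semilength 11, so there are C_11. So X = C_11 = 58786.
Standard Young tableaux of shape 2×n are counted by C_n; here n = 10. So Y = C_10 = 16796.
By the hook-length formula (or a Dyck-path bijection), SYT of shape 2×9 number C_9. So Z = C_9 = 4862.
X − Y − Z = 58786 − 16796 − 4862 = 37128.

37128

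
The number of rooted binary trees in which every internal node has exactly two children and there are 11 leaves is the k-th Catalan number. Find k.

A full binary tree with L leaves has L−1 internal nodes and is counted by C_{L−1}; L = 11 gives C_10.

10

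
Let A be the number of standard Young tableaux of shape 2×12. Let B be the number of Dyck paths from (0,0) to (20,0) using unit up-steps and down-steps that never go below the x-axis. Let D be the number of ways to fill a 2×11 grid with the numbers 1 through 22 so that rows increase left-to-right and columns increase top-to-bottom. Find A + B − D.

166022

Standard Young tableaux of shape 2×n are counted by C_n; here n = 12. So A = C_12 = 208012.
Dyck paths of semilength n (length 2n) are counted by C_n; here n = 10. So B = C_10 = 16796.
Standard Young tableaux of shape 2×n are counted by C_n; here n = 11. So D = C_11 = 58786.
A + B − D = 208012 + 16796 − 58786 = 166022.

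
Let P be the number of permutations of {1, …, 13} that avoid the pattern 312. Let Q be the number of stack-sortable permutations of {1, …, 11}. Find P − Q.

Permutations of [n] avoiding any single length-3 pattern are counted by C_n; here n = 13. So P = C_13 = 742900.
Stack-sortable permutations are exactly the 231-avoiding ones, counted by C_n; here n = 11. So Q = C_11 = 58786.
P − Q = 742900 − 58786 = 684114.

684114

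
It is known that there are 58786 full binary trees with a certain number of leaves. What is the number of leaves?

12

Full binary trees with L leaves are counted by C_{L−1}, and C_11 = 58786.
So the index is 11, and the number of leaves is 11 + 1 = 12.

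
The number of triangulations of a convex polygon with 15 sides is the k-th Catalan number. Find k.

Triangulations of a convex m-gon are counted by C_{m−2}; with m = 15 this is C_13.

13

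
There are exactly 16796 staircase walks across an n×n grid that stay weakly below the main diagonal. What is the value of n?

10

Such diagonal-avoiding paths in an n×n grid are counted by C_n; 16796 = C_10.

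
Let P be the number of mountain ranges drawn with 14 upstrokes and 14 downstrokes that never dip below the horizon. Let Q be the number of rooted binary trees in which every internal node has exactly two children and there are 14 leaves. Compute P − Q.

Paths of 14 up- and 14 down-steps that never dip below the axis are Dyck paths; their count is C_14. So P = C_14 = 2674440.
Full binary trees with 14 leaves have 14−1 = 13 internal nodes, so there are C_13 of them. So Q = C_13 = 742900.
P − Q = 2674440 − 742900 = 1931540.

1931540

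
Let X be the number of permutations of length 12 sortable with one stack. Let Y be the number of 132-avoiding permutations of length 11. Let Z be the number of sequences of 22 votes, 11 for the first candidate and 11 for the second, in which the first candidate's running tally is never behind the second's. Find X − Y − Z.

90440

By Knuth's characterisation, the stack-sortable permutations of length 12 are the 231-avoiders, numbering C_12. So X = C_12 = 208012.
For any fixed pattern of length 3, the pattern-avoiding permutations of [11] number C_11. So Y = C_11 = 58786.
Reading a vote for the leader as '(' and for the other as ')' turns such a sequence into a balanced string of 11 pairs, so the count is C_11. So Z = C_11 = 58786.
X − Y − Z = 208012 − 58786 − 58786 = 90440.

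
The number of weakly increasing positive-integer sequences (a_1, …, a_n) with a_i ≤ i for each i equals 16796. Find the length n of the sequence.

10

Such sub-staircase sequences of length n are counted by C_n. Since C_10 = 16796, the index is 10.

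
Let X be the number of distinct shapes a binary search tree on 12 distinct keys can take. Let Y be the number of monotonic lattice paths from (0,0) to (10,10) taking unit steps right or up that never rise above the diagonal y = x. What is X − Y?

Rooted binary trees with 12 nodes (each child slot possibly empty) number C_12. So X = C_12 = 208012.
Monotone paths in an n×n grid that stay weakly below the diagonal are counted by C_n; here n = 10. So Y = C_10 = 16796.
X − Y = 208012 − 16796 = 191216.

191216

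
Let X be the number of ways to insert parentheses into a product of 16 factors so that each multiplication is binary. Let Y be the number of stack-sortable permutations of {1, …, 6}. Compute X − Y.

Ways to associate a product of 16 factors correspond to binary trees on 16 leaves, so the count is C_15. So X = C_15 = 9694845.
By Knuth's characterisation, the stack-sortable permutations of length 6 are the 231-avoiders, numbering C_6. So Y = C_6 = 132.
X − Y = 9694845 − 132 = 9694713.

9694713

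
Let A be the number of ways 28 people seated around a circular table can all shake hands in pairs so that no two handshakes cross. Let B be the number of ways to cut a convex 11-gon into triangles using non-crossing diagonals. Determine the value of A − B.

Non-crossing handshake pairings of 2n people are counted by C_n; 28 people gives n = 14. So A = C_14 = 2674440.
Triangulations of a convex m-gon are counted by C_{m−2}; with m = 11 this is C_9. So B = C_9 = 4862.
A − B = 2674440 − 4862 = 2669578.

2669578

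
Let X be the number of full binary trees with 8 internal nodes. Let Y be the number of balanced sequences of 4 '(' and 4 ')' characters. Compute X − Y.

1416

Full binary trees with n internal nodes are counted by C_n; here n = 8. So X = C_8 = 1430.
Balanced strings of n pairs of brackets are counted by C_n; here n = 4. So Y = C_4 = 14.
X − Y = 1430 − 14 = 1416.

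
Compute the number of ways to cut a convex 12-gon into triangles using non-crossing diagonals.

16796

A convex 12-gon is triangulated into 10 triangles, and the number of such triangulations is the Catalan number C_{12−2} = C_10.
C_10 = 16796.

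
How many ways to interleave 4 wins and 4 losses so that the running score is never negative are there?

14

Ballot sequences with n votes each where one side never trails are Dyck words, counted by C_n; here n = 4.
C_4 = C(8,4)/5 = 70/5 = 14.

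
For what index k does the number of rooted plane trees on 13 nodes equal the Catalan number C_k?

Rooted ordered (plane) trees on m nodes have m−1 edges and are counted by C_{m−1}; m = 13 gives C_12.

12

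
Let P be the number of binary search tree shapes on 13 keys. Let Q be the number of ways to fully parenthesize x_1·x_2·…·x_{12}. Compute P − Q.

684114

There are C_n binary search tree shapes on n keys; with n = 13 that is C_13. So P = C_13 = 742900.
Ways to associate a product of 12 factors correspond to binary trees on 12 leaves, so the count is C_11. So Q = C_11 = 58786.
P − Q = 742900 − 58786 = 684114.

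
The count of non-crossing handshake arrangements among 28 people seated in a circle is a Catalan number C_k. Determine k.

14

With 28 = 2·14 people, non-crossing handshake pairings are non-crossing perfect matchings on a circle, counted by C_14.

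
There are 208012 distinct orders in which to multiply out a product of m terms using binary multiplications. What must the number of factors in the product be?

13

Parenthesizations of m factors are counted by C_{m−1}; 208012 = C_12.
So the index is 12, and the number of factors is 12 + 1 = 13.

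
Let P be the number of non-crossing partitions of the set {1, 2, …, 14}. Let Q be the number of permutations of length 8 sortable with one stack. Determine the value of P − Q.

The non-crossing partitions of [14] form a lattice of size C_14. So P = C_14 = 2674440.
By Knuth's characterisation, the stack-sortable permutations of length 8 are the 231-avoiders, numbering C_8. So Q = C_8 = 1430.
P − Q = 2674440 − 1430 = 2673010.

2673010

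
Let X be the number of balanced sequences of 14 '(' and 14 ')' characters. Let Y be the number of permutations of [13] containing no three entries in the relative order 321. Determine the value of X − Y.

1931540

A balanced arrangement of 14 bracket pairs is a Dyck word of semilength 14, so the count is C_14. So X = C_14 = 2674440.
Permutations of [n] avoiding any single length-3 pattern are counted by C_n; here n = 13. So Y = C_13 = 742900.
X − Y = 2674440 − 742900 = 1931540.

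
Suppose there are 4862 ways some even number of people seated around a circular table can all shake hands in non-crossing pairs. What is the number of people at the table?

18

Non-crossing handshake pairings of 2n people are counted by C_n. Since C_9 = 4862, the index is 9.
So n = 9, and there are 2n = 18 people.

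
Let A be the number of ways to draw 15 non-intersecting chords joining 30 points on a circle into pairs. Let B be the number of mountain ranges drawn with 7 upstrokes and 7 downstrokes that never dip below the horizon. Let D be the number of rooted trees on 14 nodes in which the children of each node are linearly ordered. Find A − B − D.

Non-crossing perfect matchings of 2n points on a circle are counted by C_n; with 30 points, n = 15. So A = C_15 = 9694845.
A Dyck path with 7 up-steps and 7 down-steps has semilength 7, so there are C_7 of them. So B = C_7 = 429.
Rooted ordered (plane) trees on m nodes have m−1 edges and are counted by C_{m−1}; m = 14 gives C_13. So D = C_13 = 742900.
A − B − D = 9694845 − 429 − 742900 = 8951516.

8951516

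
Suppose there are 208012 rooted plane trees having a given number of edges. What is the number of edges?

12

Rooted ordered trees with n edges are counted by C_n; 208012 = C_12.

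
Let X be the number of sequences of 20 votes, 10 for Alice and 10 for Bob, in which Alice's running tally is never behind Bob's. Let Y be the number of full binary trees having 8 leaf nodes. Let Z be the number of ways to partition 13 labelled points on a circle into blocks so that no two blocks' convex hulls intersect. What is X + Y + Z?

760125

Ballot sequences with n votes each where one side never trails are Dyck words, counted by C_n; here n = 10. So X = C_10 = 16796.
Full binary trees with 8 leaves have 8−1 = 7 internal nodes, so there are C_7 of them. So Y = C_7 = 429.
Non-crossing partitions of an n-element set are counted by C_n; here n = 13. So Z = C_13 = 742900.
X + Y + Z = 16796 + 429 + 742900 = 760125.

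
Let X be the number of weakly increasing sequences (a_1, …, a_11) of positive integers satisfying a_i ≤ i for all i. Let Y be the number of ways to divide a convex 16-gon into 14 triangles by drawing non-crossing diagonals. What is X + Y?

Weakly increasing sequences with a_i ≤ i biject with Dyck paths of semilength 11, so there are C_11. So X = C_11 = 58786.
Triangulations of a convex m-gon are counted by C_{m−2}; with m = 16 this is C_14. So Y = C_14 = 2674440.
X + Y = 58786 + 2674440 = 2733226.

2733226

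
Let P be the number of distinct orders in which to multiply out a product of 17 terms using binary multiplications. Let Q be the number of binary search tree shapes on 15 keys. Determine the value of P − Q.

25662825

Bracketing 17 factors into binary products is counted by C_{17−1} = C_16. So P = C_16 = 35357670.
There are C_n binary search tree shapes on n keys; with n = 15 that is C_15. So Q = C_15 = 9694845.
P − Q = 35357670 − 9694845 = 25662825.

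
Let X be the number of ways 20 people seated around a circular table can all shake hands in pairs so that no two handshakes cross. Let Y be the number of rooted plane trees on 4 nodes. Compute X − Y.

16791

Non-crossing handshake pairings of 2n people are counted by C_n; 20 people gives n = 10. So X = C_10 = 16796.
Rooted ordered (plane) trees on m nodes have m−1 edges and are counted by C_{m−1}; m = 4 gives C_3. So Y = C_3 = 5.
X − Y = 16796 − 5 = 16791.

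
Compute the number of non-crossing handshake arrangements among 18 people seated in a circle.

4862

With 18 = 2·9 people, non-crossing handshake pairings are non-crossing perfect matchings on a circle, counted by C_9.
C_9 = C(18,9)/10 = 48620/10 = 4862.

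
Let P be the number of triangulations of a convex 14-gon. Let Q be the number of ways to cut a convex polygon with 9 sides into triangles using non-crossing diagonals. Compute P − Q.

207583

The number of triangulations of a 14-gon is the Catalan number C_12 (index = sides − 2). So P = C_12 = 208012.
The number of triangulations of a 9-gon is the Catalan number C_7 (index = sides − 2). So Q = C_7 = 429.
P − Q = 208012 − 429 = 207583.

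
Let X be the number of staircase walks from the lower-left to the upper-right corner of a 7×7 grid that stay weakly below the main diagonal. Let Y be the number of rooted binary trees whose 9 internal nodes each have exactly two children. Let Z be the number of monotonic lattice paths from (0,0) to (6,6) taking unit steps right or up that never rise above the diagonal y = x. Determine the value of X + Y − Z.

Monotone paths in an n×n grid that stay weakly below the diagonal are counted by C_n; here n = 7. So X = C_7 = 429.
The number of full binary trees on 9 internal nodes is the Catalan number C_9. So Y = C_9 = 4862.
Sub-diagonal monotone paths from (0,0) to (6,6) biject with Dyck paths of semilength 6, giving C_6. So Z = C_6 = 132.
X + Y − Z = 429 + 4862 − 132 = 5159.

5159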